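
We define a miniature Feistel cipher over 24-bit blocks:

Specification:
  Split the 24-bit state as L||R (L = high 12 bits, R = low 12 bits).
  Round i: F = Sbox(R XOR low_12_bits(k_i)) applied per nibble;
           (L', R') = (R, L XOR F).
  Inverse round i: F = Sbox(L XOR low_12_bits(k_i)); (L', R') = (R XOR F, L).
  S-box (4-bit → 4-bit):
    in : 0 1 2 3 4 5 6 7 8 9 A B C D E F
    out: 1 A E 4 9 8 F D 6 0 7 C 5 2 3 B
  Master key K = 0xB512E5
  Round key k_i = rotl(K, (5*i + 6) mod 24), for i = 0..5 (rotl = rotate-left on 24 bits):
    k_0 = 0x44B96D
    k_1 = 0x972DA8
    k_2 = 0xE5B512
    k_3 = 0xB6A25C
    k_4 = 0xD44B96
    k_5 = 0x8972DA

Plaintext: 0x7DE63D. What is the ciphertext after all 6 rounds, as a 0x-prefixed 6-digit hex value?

0x54829C

s_0 = plaintext = 0x7DE63D
s_1 = Round(s_0, k_0) = 0x63DC5F
s_2 = Round(s_1, k_1) = 0xC5FC80
s_3 = Round(s_2, k_2) = 0xC80C51
s_4 = Round(s_3, k_3) = 0xC51F92
s_5 = Round(s_4, k_4) = 0xF92548
s_6 = Round(s_5, k_5) = 0x54829C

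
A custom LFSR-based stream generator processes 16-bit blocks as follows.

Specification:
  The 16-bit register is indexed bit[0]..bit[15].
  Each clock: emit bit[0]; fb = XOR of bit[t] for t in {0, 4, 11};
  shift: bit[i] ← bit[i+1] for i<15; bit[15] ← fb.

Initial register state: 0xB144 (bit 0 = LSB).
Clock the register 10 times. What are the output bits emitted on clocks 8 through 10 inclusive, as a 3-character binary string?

reg_0 = 0xB144
clock 1: out=0, reg = 0x58A2
clock 2: out=0, reg = 0xAC51
clock 3: out=1, reg = 0xD628
clock 4: out=0, reg = 0x6B14
clock 5: out=0, reg = 0x358A
clock 6: out=0, reg = 0x1AC5
clock 7: out=1, reg = 0x0D62
clock 8: out=0, reg = 0x86B1
clock 9: out=1, reg = 0x4358
clock 10: out=0, reg = 0xA1AC

010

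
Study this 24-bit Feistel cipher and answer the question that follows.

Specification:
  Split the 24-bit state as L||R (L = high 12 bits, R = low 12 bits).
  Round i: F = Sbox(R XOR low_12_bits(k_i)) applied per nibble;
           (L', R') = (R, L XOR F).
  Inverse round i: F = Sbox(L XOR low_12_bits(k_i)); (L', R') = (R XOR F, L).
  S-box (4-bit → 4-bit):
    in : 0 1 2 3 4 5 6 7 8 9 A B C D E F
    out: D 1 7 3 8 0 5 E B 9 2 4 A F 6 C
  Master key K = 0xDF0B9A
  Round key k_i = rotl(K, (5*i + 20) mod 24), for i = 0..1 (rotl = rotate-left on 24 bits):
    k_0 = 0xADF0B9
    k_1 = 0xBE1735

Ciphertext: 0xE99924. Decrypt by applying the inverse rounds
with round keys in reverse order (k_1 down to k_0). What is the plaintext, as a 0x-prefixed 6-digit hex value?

s_0 = ciphertext = 0xE99924
s_1 = InvRound(s_0, k_1) = 0x00EE99
s_2 = InvRound(s_1, k_0) = 0x3D700E

0x3D700E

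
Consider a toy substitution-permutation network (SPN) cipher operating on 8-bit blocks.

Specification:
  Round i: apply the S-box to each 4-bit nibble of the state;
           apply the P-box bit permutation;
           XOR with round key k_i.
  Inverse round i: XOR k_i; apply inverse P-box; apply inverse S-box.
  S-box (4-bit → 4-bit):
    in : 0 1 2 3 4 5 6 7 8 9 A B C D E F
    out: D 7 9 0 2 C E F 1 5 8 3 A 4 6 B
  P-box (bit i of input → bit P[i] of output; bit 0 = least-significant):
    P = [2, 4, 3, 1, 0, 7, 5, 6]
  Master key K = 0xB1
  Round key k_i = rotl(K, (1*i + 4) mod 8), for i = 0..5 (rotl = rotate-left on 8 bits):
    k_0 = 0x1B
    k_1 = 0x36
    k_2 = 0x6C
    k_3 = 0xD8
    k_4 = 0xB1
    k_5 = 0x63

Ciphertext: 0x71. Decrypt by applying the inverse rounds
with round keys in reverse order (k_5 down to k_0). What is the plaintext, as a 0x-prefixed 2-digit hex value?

0xC8

s_0 = ciphertext = 0x71
s_1 = InvRound(s_0, k_5) = 0x3C
s_2 = InvRound(s_1, k_4) = 0xB9
s_3 = InvRound(s_2, k_3) = 0x03
s_4 = InvRound(s_3, k_2) = 0x00
s_5 = InvRound(s_4, k_1) = 0xDF
s_6 = InvRound(s_5, k_0) = 0xC8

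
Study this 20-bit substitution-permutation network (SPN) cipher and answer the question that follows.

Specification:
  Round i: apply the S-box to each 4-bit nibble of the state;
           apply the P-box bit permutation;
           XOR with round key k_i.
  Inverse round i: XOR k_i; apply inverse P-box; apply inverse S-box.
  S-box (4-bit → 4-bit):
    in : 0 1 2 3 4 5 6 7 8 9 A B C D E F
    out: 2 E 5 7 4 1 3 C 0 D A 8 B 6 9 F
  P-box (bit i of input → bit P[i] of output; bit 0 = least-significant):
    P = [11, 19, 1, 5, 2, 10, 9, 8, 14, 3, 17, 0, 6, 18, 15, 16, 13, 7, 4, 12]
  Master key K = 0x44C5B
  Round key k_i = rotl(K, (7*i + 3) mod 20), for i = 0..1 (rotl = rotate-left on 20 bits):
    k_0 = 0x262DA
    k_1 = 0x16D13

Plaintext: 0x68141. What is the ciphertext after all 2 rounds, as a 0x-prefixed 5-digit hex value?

0x9EE39

s_0 = plaintext = 0x68141
s_1 = Round(s_0, k_0) = 0x84071
s_2 = Round(s_1, k_1) = 0x9EE39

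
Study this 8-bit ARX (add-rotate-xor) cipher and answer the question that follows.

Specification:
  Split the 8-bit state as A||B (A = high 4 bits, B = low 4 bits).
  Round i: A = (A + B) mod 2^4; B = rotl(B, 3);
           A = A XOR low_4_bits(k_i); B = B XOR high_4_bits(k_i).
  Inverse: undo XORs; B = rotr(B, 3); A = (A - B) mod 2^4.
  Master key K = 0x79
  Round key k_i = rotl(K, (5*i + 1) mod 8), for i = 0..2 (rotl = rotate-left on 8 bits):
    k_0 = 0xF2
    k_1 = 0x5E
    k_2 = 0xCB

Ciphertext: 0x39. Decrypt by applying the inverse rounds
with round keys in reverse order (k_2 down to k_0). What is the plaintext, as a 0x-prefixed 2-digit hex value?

s_0 = ciphertext = 0x39
s_1 = InvRound(s_0, k_2) = 0xEA
s_2 = InvRound(s_1, k_1) = 0x1F
s_3 = InvRound(s_2, k_0) = 0x30

0x30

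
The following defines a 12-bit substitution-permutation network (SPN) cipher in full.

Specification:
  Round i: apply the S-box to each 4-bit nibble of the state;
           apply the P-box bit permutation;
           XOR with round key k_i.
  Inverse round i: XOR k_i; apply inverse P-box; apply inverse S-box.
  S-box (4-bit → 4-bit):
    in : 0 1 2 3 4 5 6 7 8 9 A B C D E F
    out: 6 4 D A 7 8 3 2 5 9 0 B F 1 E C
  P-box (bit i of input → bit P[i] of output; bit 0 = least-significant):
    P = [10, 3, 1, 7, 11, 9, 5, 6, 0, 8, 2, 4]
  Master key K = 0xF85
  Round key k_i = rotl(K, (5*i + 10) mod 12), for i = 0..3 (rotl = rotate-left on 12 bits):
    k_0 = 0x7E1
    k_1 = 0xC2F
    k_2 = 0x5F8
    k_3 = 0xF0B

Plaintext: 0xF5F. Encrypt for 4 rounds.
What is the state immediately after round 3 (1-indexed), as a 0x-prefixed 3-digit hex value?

s_0 = plaintext = 0xF5F
s_1 = Round(s_0, k_0) = 0x737
s_2 = Round(s_1, k_1) = 0xF67
s_3 = Round(s_2, k_2) = 0xFE4
s_4 = Round(s_3, k_3) = 0x975

0xFE4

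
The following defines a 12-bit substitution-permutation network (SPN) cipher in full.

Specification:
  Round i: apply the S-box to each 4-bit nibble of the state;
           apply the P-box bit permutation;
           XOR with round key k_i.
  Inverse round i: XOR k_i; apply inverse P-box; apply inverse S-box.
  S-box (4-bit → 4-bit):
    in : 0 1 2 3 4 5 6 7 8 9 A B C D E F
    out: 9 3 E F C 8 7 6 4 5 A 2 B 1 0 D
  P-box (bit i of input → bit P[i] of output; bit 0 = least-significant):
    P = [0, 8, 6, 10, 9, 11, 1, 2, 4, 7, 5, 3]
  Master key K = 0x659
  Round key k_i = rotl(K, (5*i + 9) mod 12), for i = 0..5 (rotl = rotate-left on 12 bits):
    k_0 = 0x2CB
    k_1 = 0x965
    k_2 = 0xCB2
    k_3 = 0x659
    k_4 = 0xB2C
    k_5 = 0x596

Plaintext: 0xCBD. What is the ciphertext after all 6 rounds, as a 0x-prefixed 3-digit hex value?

s_0 = plaintext = 0xCBD
s_1 = Round(s_0, k_0) = 0xA52
s_2 = Round(s_1, k_1) = 0xCA9
s_3 = Round(s_2, k_2) = 0x46F
s_4 = Round(s_3, k_3) = 0x832
s_5 = Round(s_4, k_4) = 0x44A
s_6 = Round(s_5, k_5) = 0x0B8

0x0B8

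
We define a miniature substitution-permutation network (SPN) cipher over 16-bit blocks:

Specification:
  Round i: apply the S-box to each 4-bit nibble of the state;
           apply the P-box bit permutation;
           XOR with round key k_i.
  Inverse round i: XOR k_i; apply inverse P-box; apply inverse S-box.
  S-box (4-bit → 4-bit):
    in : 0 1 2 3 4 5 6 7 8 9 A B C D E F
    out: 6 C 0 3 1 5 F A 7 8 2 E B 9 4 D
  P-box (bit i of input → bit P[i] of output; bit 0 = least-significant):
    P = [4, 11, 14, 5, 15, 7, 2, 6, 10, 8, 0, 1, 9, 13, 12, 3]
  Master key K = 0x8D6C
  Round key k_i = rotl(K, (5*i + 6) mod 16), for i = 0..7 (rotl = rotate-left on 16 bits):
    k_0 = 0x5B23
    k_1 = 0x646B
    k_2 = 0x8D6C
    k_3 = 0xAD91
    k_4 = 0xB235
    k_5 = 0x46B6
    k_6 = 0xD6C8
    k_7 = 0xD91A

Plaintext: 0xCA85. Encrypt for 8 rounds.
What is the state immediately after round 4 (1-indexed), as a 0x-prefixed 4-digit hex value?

s_0 = plaintext = 0xCA85
s_1 = Round(s_0, k_0) = 0xB8BF
s_2 = Round(s_1, k_1) = 0x1196
s_3 = Round(s_2, k_2) = 0xD517
s_4 = Round(s_3, k_3) = 0xA3FC
s_5 = Round(s_4, k_4) = 0x1F41
s_6 = Round(s_5, k_5) = 0x929D
s_7 = Round(s_6, k_6) = 0xD6B0
s_8 = Round(s_7, k_7) = 0x96D5

0xA3FC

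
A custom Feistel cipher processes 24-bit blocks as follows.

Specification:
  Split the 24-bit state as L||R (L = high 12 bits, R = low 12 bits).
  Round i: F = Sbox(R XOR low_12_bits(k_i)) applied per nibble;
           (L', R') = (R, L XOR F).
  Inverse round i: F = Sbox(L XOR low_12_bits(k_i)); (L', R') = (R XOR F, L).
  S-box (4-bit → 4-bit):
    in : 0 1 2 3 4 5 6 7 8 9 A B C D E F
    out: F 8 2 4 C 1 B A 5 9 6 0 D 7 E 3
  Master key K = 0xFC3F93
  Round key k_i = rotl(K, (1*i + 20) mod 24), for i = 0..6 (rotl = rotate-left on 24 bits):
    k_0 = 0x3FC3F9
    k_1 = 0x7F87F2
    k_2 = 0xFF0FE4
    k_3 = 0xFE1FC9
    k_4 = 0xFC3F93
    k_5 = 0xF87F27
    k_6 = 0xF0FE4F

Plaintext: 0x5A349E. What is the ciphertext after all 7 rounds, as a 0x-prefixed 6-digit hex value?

0x7E17CA

s_0 = plaintext = 0x5A349E
s_1 = Round(s_0, k_0) = 0x49EF19
s_2 = Round(s_1, k_1) = 0xF1917E
s_3 = Round(s_2, k_2) = 0x17E18F
s_4 = Round(s_3, k_3) = 0x18FFB5
s_5 = Round(s_4, k_4) = 0xFB5EA4
s_6 = Round(s_5, k_5) = 0xEA47E1
s_7 = Round(s_6, k_6) = 0x7E17CA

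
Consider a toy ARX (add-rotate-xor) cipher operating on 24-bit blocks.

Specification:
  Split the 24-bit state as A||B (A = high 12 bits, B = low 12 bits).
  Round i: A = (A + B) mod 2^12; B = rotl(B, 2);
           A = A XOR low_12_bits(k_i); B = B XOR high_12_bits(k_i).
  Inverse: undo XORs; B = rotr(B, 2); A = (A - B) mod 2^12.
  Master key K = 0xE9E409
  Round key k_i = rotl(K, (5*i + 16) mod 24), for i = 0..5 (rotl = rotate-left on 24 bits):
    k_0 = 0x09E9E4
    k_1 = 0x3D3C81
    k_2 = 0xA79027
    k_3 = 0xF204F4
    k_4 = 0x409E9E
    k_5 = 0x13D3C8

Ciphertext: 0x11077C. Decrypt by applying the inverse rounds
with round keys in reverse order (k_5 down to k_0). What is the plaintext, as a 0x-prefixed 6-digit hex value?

s_0 = ciphertext = 0x11077C
s_1 = InvRound(s_0, k_5) = 0xD48590
s_2 = InvRound(s_1, k_4) = 0xF70466
s_3 = InvRound(s_2, k_3) = 0x0B3AD1
s_4 = InvRound(s_3, k_2) = 0x06A02A
s_5 = InvRound(s_4, k_1) = 0x7ED4FE
s_6 = InvRound(s_5, k_0) = 0xCF1118

0xCF1118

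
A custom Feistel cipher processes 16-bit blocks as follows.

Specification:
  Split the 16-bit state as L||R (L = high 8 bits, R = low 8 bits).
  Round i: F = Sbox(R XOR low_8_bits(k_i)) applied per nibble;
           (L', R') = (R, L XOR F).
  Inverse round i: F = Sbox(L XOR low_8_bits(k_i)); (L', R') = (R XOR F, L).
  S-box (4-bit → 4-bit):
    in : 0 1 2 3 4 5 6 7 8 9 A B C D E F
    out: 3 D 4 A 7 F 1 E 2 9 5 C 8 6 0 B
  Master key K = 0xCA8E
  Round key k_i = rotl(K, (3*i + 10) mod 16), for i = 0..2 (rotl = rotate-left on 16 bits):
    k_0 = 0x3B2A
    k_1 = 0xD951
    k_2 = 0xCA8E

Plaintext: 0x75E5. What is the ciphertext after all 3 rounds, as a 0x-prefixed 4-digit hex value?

s_0 = plaintext = 0x75E5
s_1 = Round(s_0, k_0) = 0xE5FE
s_2 = Round(s_1, k_1) = 0xFEBE
s_3 = Round(s_2, k_2) = 0xBE5D

0xBE5D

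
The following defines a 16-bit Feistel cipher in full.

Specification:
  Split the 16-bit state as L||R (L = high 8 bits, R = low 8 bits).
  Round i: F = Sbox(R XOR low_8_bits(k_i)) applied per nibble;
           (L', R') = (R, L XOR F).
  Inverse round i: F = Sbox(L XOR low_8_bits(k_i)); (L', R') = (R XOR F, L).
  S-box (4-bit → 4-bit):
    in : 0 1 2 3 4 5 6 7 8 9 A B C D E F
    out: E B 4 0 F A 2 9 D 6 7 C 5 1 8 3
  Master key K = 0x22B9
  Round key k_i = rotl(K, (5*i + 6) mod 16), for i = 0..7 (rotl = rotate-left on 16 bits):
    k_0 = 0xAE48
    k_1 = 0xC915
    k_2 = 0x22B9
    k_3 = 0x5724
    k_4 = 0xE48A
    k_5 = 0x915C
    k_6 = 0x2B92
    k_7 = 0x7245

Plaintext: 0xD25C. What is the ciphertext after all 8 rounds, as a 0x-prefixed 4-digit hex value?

s_0 = plaintext = 0xD25C
s_1 = Round(s_0, k_0) = 0x5C6D
s_2 = Round(s_1, k_1) = 0x6DC1
s_3 = Round(s_2, k_2) = 0xC1F0
s_4 = Round(s_3, k_3) = 0xF0DE
s_5 = Round(s_4, k_4) = 0xDE5F
s_6 = Round(s_5, k_5) = 0x5F3E
s_7 = Round(s_6, k_6) = 0x3E2A
s_8 = Round(s_7, k_7) = 0x2A1D

0x2A1D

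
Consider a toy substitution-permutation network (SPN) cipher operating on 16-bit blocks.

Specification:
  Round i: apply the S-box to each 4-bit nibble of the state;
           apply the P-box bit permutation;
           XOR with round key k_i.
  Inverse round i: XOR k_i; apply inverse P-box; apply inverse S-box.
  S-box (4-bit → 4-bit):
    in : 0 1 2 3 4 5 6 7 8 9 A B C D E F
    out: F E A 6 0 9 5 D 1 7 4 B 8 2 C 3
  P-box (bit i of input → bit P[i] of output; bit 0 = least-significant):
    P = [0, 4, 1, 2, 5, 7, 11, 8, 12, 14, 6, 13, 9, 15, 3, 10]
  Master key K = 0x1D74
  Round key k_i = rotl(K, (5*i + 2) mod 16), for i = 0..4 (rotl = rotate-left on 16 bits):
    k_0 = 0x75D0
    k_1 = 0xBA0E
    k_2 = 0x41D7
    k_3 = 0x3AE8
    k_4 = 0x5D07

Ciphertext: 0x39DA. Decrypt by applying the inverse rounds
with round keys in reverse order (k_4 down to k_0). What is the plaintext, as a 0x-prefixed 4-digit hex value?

s_0 = ciphertext = 0x39DA
s_1 = InvRound(s_0, k_4) = 0xE1DB
s_2 = InvRound(s_1, k_3) = 0xFF79
s_3 = InvRound(s_2, k_2) = 0x059E
s_4 = InvRound(s_3, k_1) = 0xB51D
s_5 = InvRound(s_4, k_0) = 0x33D5

0x33D5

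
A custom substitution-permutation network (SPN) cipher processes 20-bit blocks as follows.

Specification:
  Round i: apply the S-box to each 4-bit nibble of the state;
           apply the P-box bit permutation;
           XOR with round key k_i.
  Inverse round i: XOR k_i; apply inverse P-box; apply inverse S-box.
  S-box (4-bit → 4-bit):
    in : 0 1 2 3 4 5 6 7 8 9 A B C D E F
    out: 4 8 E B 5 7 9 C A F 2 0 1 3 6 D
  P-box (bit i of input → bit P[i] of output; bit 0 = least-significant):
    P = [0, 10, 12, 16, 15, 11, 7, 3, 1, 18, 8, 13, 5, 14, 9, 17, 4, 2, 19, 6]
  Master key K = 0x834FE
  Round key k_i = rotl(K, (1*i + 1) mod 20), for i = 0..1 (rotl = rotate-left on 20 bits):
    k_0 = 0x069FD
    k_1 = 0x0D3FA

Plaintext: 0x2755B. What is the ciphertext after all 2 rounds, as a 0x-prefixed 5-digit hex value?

0xC38F6

s_0 = plaintext = 0x2755B
s_1 = Round(s_0, k_0) = 0xEE23B
s_2 = Round(s_1, k_1) = 0xC38F6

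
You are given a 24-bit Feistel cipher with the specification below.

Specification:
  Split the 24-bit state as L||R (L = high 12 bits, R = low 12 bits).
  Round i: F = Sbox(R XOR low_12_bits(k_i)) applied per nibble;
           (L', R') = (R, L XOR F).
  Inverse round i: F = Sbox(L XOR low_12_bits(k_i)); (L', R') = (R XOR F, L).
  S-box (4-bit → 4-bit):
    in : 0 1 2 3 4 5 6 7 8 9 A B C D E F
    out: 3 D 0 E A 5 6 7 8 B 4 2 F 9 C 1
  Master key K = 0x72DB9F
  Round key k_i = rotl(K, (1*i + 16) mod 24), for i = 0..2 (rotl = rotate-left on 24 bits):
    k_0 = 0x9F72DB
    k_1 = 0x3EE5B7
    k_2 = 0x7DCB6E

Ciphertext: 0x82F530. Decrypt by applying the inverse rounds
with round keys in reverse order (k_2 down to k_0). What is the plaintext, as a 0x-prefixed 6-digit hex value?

0xD8E42B

s_0 = ciphertext = 0x82F530
s_1 = InvRound(s_0, k_2) = 0xB9D82F
s_2 = InvRound(s_1, k_1) = 0x42BB9D
s_3 = InvRound(s_2, k_0) = 0xD8E42B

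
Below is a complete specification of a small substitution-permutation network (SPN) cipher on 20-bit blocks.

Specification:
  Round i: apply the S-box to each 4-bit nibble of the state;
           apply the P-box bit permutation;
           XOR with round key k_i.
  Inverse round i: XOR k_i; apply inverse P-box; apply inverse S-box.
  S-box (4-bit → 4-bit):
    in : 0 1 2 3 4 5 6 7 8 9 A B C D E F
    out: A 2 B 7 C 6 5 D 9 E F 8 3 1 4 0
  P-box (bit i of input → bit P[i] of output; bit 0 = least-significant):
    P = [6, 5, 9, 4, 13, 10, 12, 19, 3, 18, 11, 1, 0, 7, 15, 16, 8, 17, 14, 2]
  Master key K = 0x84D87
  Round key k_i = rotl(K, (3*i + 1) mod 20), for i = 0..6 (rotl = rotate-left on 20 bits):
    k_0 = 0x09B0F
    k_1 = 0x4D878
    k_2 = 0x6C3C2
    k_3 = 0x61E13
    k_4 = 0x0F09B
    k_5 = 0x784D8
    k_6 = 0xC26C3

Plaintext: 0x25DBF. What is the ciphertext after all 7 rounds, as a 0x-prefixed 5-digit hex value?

0x0EA59

s_0 = plaintext = 0x25DBF
s_1 = Round(s_0, k_0) = 0xA1A83
s_2 = Round(s_1, k_1) = 0xAB396
s_3 = Round(s_2, k_2) = 0x99C8E
s_4 = Round(s_3, k_3) = 0x9FC9F
s_5 = Round(s_4, k_4) = 0xEA497
s_6 = Round(s_5, k_5) = 0xE5A0B
s_7 = Round(s_6, k_6) = 0x0EA59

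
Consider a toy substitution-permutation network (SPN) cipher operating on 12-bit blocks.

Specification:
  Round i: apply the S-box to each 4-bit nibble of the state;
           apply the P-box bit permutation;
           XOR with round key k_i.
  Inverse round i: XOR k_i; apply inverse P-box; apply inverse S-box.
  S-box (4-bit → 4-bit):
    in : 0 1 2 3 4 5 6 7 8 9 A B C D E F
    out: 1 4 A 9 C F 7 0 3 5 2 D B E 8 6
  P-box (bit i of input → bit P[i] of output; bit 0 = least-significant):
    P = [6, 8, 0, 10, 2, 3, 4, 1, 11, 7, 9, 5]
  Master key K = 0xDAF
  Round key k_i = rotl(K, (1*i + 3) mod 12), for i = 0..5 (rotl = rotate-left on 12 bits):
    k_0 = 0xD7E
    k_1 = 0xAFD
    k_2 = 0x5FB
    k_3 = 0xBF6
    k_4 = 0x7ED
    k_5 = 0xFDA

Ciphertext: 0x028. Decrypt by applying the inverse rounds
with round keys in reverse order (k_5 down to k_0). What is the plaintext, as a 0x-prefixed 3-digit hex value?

s_0 = ciphertext = 0x028
s_1 = InvRound(s_0, k_5) = 0x54C
s_2 = InvRound(s_1, k_4) = 0xD71
s_3 = InvRound(s_2, k_3) = 0xF34
s_4 = InvRound(s_3, k_2) = 0x6C9
s_5 = InvRound(s_4, k_1) = 0x39E
s_6 = InvRound(s_5, k_0) = 0x573

0x573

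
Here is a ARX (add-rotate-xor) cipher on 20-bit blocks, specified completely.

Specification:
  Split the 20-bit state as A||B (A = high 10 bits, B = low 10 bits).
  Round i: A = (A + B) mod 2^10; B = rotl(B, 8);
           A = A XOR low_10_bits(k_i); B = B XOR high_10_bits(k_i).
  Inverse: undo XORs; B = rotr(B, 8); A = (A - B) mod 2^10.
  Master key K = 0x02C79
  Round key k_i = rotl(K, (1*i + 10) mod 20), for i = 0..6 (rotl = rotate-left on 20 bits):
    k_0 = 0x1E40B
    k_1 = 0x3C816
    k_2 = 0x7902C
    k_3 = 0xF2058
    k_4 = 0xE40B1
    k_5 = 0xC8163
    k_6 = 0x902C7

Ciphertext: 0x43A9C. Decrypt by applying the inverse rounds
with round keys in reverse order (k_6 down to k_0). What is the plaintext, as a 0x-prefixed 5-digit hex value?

0x6EDFB

s_0 = ciphertext = 0x43A9C
s_1 = InvRound(s_0, k_6) = 0x16770
s_2 = InvRound(s_1, k_5) = 0xFE940
s_3 = InvRound(s_2, k_4) = 0x02742
s_4 = InvRound(s_3, k_3) = 0x8A628
s_5 = InvRound(s_4, k_2) = 0xB4B33
s_6 = InvRound(s_5, k_1) = 0xEF707
s_7 = InvRound(s_6, k_0) = 0x6EDFB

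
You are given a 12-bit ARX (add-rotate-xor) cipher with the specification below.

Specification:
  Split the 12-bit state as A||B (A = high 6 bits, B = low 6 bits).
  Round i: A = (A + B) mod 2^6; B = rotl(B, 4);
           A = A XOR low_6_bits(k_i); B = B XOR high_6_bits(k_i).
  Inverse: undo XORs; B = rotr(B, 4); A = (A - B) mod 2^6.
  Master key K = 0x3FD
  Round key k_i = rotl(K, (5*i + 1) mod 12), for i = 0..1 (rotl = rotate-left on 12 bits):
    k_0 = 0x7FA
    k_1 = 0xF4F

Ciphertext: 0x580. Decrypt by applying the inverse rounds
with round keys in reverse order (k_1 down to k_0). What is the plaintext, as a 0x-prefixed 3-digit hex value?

s_0 = ciphertext = 0x580
s_1 = InvRound(s_0, k_1) = 0x8B7
s_2 = InvRound(s_1, k_0) = 0xDA2

0xDA2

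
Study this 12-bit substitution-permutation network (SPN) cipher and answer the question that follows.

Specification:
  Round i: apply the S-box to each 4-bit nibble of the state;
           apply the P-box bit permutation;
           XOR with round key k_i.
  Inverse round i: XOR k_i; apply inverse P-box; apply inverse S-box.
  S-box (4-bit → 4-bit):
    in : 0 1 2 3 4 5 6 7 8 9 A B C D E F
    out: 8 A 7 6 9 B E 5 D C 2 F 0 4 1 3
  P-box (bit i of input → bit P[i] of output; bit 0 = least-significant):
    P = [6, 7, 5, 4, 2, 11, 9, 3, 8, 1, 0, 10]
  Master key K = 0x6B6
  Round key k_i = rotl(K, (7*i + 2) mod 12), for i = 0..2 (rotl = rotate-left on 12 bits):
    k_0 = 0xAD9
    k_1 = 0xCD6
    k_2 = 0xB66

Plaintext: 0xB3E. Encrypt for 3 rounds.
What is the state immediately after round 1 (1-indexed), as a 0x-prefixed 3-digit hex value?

0x59A

s_0 = plaintext = 0xB3E
s_1 = Round(s_0, k_0) = 0x59A
s_2 = Round(s_1, k_1) = 0xB5C
s_3 = Round(s_2, k_2) = 0x669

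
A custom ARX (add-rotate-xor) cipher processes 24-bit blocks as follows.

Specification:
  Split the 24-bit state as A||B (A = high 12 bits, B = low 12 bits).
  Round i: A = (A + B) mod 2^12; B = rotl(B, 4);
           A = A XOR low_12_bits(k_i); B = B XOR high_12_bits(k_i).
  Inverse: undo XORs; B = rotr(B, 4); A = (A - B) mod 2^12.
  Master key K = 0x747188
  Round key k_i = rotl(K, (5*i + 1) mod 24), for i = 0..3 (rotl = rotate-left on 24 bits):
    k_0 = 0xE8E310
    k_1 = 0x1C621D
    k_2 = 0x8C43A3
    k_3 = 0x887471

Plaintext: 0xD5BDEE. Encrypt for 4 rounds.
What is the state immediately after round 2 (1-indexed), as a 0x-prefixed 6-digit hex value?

0xAA17F6

s_0 = plaintext = 0xD5BDEE
s_1 = Round(s_0, k_0) = 0x859063
s_2 = Round(s_1, k_1) = 0xAA17F6
s_3 = Round(s_2, k_2) = 0x1347A3
s_4 = Round(s_3, k_3) = 0xCA62B0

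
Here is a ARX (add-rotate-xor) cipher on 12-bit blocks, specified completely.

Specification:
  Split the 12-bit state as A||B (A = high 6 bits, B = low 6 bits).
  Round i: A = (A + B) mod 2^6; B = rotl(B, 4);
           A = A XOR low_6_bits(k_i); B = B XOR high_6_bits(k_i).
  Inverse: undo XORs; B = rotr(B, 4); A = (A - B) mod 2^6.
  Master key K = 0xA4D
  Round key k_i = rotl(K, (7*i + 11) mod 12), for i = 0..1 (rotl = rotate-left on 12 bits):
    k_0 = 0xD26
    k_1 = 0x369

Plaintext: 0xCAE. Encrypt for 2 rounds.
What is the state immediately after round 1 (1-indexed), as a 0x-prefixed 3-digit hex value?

s_0 = plaintext = 0xCAE
s_1 = Round(s_0, k_0) = 0x19F
s_2 = Round(s_1, k_1) = 0x33A

0x19F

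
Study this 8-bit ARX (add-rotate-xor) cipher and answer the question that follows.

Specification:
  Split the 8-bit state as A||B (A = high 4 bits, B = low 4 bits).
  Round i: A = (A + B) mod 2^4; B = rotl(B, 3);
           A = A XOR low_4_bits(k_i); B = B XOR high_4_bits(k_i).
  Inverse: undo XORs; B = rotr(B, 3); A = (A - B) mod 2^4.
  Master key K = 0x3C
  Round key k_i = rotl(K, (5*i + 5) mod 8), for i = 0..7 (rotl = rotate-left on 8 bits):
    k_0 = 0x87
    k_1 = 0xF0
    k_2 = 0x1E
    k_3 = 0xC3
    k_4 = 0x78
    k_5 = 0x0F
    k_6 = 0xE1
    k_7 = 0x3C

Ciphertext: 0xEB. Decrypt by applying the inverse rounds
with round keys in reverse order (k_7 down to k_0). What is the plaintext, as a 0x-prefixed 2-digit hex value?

s_0 = ciphertext = 0xEB
s_1 = InvRound(s_0, k_7) = 0x11
s_2 = InvRound(s_1, k_6) = 0x1F
s_3 = InvRound(s_2, k_5) = 0xFF
s_4 = InvRound(s_3, k_4) = 0x61
s_5 = InvRound(s_4, k_3) = 0xAB
s_6 = InvRound(s_5, k_2) = 0xF5
s_7 = InvRound(s_6, k_1) = 0xA5
s_8 = InvRound(s_7, k_0) = 0x2B

0x2B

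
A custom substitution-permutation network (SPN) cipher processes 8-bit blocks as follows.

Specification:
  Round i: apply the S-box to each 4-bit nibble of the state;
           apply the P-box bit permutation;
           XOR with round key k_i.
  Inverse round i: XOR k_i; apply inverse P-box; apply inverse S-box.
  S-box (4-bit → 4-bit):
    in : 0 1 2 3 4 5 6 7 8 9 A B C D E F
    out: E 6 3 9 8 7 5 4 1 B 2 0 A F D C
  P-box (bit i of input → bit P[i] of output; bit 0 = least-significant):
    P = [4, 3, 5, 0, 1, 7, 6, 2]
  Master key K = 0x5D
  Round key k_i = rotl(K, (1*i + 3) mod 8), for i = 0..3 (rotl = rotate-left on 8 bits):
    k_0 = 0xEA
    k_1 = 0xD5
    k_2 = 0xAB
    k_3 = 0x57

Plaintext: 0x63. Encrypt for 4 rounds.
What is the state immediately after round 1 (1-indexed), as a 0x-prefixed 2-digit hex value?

s_0 = plaintext = 0x63
s_1 = Round(s_0, k_0) = 0xB9
s_2 = Round(s_1, k_1) = 0xCC
s_3 = Round(s_2, k_2) = 0x26
s_4 = Round(s_3, k_3) = 0xE5

0xB9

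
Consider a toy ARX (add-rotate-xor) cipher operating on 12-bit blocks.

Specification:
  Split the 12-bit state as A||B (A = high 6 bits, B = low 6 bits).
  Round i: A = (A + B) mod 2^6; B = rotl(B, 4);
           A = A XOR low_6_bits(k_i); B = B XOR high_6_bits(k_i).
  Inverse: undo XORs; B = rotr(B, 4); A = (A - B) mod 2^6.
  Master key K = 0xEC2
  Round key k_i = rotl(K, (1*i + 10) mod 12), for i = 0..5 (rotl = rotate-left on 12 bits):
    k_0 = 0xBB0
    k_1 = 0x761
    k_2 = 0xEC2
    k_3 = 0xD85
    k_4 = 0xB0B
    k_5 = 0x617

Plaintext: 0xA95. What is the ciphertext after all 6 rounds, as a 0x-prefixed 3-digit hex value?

s_0 = plaintext = 0xA95
s_1 = Round(s_0, k_0) = 0x3FB
s_2 = Round(s_1, k_1) = 0xAE3
s_3 = Round(s_2, k_2) = 0x303
s_4 = Round(s_3, k_3) = 0x286
s_5 = Round(s_4, k_4) = 0x6CD
s_6 = Round(s_5, k_5) = 0xFCB

0xFCB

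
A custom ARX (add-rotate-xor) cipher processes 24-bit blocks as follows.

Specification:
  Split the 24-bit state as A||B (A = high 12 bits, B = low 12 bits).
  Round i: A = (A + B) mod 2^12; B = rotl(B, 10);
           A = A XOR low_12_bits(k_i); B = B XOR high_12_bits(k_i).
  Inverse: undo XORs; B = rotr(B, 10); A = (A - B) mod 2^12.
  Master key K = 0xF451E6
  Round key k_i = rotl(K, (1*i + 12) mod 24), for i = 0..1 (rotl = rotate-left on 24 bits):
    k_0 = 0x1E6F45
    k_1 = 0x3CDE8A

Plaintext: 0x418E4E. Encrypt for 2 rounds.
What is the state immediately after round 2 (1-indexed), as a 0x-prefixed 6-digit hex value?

0x912550

s_0 = plaintext = 0x418E4E
s_1 = Round(s_0, k_0) = 0xD23A75
s_2 = Round(s_1, k_1) = 0x912550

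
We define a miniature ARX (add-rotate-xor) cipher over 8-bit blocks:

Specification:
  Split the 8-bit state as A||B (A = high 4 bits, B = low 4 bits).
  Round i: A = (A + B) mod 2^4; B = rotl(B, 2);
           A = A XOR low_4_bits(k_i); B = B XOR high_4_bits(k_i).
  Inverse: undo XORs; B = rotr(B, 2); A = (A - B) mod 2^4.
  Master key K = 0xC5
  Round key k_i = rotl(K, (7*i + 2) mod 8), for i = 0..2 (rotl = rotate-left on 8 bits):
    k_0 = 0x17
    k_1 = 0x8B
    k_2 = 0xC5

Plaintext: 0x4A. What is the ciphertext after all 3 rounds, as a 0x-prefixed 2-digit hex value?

s_0 = plaintext = 0x4A
s_1 = Round(s_0, k_0) = 0x9B
s_2 = Round(s_1, k_1) = 0xF6
s_3 = Round(s_2, k_2) = 0x05

0x05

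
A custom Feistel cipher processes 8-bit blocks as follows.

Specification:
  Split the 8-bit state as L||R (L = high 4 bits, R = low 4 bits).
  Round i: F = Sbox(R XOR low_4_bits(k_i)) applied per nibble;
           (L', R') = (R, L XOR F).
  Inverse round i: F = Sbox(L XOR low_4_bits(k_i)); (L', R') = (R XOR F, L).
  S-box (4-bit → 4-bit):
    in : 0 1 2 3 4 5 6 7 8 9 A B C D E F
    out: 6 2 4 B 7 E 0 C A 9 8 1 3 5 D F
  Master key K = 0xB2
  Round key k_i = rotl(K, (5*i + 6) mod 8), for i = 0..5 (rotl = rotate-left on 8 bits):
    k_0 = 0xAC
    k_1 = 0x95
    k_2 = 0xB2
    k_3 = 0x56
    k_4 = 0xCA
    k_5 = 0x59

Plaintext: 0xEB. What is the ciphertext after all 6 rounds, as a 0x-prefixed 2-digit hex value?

s_0 = plaintext = 0xEB
s_1 = Round(s_0, k_0) = 0xB2
s_2 = Round(s_1, k_1) = 0x27
s_3 = Round(s_2, k_2) = 0x7C
s_4 = Round(s_3, k_3) = 0xCF
s_5 = Round(s_4, k_4) = 0xF2
s_6 = Round(s_5, k_5) = 0x2E

0x2E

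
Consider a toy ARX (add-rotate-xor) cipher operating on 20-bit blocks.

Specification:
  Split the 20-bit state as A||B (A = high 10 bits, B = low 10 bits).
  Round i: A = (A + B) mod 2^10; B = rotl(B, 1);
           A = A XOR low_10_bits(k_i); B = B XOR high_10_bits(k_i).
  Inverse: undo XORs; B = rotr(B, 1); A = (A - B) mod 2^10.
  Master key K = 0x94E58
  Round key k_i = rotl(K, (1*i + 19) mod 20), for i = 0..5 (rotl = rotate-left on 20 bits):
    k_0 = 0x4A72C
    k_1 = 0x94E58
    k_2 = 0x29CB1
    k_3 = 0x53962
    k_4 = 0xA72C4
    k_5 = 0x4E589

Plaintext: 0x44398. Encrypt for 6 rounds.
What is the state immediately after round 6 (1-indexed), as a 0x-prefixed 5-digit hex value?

0x38229

s_0 = plaintext = 0x44398
s_1 = Round(s_0, k_0) = 0xE1218
s_2 = Round(s_1, k_1) = 0xF1262
s_3 = Round(s_2, k_2) = 0xA5C62
s_4 = Round(s_3, k_3) = 0xE6D8A
s_5 = Round(s_4, k_4) = 0xF8588
s_6 = Round(s_5, k_5) = 0x38229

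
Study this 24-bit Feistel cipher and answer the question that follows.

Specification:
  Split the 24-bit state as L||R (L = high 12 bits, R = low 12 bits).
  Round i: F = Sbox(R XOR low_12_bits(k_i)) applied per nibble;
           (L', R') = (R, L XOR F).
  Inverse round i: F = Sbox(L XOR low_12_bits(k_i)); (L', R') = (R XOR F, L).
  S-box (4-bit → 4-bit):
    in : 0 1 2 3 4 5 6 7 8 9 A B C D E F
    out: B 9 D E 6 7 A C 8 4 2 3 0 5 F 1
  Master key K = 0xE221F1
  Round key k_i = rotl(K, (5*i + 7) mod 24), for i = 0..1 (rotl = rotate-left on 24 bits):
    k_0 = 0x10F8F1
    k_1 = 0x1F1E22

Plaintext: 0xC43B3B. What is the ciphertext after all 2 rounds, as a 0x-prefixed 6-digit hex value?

0x241B95

s_0 = plaintext = 0xC43B3B
s_1 = Round(s_0, k_0) = 0xB3B241
s_2 = Round(s_1, k_1) = 0x241B95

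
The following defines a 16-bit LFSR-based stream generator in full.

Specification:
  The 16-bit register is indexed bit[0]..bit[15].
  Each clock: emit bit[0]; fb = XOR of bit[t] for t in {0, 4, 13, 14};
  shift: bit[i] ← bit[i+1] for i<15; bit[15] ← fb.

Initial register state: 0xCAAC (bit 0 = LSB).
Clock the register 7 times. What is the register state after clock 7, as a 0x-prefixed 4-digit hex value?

0x4F95

reg_0 = 0xCAAC
clock 1: out=0, reg = 0xE556
clock 2: out=0, reg = 0xF2AB
clock 3: out=1, reg = 0xF955
clock 4: out=1, reg = 0x7CAA
clock 5: out=0, reg = 0x3E55
clock 6: out=1, reg = 0x9F2A
clock 7: out=0, reg = 0x4F95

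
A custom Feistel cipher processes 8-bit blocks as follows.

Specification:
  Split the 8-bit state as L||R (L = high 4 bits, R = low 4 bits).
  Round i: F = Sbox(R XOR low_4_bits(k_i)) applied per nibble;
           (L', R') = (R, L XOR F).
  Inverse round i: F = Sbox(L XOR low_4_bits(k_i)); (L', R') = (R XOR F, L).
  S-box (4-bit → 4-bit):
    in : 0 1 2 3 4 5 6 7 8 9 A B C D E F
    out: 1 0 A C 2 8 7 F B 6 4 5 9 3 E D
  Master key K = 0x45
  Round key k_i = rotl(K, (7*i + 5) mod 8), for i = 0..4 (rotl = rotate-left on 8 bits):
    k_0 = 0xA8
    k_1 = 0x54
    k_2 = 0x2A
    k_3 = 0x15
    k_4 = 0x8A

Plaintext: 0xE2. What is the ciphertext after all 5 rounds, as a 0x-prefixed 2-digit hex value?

s_0 = plaintext = 0xE2
s_1 = Round(s_0, k_0) = 0x2A
s_2 = Round(s_1, k_1) = 0xAC
s_3 = Round(s_2, k_2) = 0xCD
s_4 = Round(s_3, k_3) = 0xD7
s_5 = Round(s_4, k_4) = 0x7E

0x7E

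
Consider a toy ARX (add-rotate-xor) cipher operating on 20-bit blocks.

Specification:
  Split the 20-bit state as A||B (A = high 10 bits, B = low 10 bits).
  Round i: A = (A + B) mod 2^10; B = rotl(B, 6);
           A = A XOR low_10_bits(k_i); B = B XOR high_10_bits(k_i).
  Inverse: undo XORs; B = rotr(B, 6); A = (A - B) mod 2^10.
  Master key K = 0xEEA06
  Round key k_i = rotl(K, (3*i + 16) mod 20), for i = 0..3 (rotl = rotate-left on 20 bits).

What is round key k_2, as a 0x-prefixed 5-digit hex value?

K = 0xEEA06
k_0 = rotl(K, (3*0+16) mod 20) = rotl(K, 16) = 0x6EEA0
k_1 = rotl(K, (3*1+16) mod 20) = rotl(K, 19) = 0x77503
k_2 = rotl(K, (3*2+16) mod 20) = rotl(K, 2) = 0xBA81B

0xBA81B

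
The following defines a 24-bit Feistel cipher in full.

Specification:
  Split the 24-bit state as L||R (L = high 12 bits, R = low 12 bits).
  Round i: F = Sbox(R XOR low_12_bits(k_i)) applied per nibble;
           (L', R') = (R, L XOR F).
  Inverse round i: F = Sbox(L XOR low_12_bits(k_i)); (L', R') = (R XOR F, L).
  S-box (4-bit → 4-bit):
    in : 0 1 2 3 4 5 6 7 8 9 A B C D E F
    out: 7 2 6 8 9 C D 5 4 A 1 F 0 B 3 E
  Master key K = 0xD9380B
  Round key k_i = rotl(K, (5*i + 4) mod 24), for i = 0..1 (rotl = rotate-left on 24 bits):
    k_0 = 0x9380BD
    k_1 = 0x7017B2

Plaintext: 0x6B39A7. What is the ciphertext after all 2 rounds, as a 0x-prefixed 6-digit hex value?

s_0 = plaintext = 0x6B39A7
s_1 = Round(s_0, k_0) = 0x9A7C92
s_2 = Round(s_1, k_1) = 0xC926C0

0xC926C0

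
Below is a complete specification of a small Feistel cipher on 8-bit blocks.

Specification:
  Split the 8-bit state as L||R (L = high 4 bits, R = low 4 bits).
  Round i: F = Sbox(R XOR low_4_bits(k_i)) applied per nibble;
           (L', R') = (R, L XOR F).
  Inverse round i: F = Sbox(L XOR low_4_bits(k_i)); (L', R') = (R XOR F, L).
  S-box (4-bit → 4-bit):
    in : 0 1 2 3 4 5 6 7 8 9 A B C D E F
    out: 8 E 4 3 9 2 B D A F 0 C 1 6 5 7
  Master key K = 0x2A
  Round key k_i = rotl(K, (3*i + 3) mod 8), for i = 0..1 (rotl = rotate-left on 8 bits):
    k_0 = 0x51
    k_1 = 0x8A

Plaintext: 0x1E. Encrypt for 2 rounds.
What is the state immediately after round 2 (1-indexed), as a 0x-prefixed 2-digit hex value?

s_0 = plaintext = 0x1E
s_1 = Round(s_0, k_0) = 0xE6
s_2 = Round(s_1, k_1) = 0x6F

0x6F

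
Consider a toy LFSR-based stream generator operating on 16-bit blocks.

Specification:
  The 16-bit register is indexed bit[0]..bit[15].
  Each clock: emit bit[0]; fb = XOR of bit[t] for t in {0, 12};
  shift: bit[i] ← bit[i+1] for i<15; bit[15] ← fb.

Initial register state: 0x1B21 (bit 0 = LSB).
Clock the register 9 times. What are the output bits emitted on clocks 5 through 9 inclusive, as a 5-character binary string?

reg_0 = 0x1B21
clock 1: out=1, reg = 0x0D90
clock 2: out=0, reg = 0x06C8
clock 3: out=0, reg = 0x0364
clock 4: out=0, reg = 0x01B2
clock 5: out=0, reg = 0x00D9
clock 6: out=1, reg = 0x806C
clock 7: out=0, reg = 0x4036
clock 8: out=0, reg = 0x201B
clock 9: out=1, reg = 0x900D

01001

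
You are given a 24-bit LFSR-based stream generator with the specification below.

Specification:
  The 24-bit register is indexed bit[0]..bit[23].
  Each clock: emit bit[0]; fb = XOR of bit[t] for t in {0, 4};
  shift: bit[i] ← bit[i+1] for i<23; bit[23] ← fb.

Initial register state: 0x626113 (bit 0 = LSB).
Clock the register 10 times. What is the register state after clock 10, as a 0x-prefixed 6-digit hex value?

reg_0 = 0x626113
clock 1: out=1, reg = 0x313089
clock 2: out=1, reg = 0x989844
clock 3: out=0, reg = 0x4C4C22
clock 4: out=0, reg = 0x262611
clock 5: out=1, reg = 0x131308
clock 6: out=0, reg = 0x098984
clock 7: out=0, reg = 0x04C4C2
clock 8: out=0, reg = 0x026261
clock 9: out=1, reg = 0x813130
clock 10: out=0, reg = 0xC09898

0xC09898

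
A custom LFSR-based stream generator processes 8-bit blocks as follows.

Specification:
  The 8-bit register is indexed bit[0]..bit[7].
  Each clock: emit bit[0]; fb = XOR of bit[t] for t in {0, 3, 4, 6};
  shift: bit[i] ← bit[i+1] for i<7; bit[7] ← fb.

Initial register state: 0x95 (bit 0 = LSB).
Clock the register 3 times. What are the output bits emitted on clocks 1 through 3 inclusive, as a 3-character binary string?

reg_0 = 0x95
clock 1: out=1, reg = 0x4A
clock 2: out=0, reg = 0x25
clock 3: out=1, reg = 0x92

101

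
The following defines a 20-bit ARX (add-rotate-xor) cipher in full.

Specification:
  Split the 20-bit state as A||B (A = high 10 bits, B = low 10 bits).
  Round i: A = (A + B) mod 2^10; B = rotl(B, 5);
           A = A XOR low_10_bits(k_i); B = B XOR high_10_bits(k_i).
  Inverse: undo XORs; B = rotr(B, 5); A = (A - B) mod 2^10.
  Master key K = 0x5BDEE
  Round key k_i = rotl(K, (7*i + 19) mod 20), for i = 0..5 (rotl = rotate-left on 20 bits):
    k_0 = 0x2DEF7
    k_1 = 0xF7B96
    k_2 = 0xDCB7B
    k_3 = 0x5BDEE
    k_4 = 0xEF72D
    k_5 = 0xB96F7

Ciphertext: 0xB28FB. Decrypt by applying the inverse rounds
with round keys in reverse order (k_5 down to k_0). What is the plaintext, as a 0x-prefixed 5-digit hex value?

s_0 = ciphertext = 0xB28FB
s_1 = InvRound(s_0, k_5) = 0x1B7D0
s_2 = InvRound(s_1, k_4) = 0x675A3
s_3 = InvRound(s_2, k_3) = 0xBB586
s_4 = InvRound(s_3, k_2) = 0xBFE97
s_5 = InvRound(s_4, k_1) = 0x0FD2A
s_6 = InvRound(s_5, k_0) = 0xC73AC

0xC73AC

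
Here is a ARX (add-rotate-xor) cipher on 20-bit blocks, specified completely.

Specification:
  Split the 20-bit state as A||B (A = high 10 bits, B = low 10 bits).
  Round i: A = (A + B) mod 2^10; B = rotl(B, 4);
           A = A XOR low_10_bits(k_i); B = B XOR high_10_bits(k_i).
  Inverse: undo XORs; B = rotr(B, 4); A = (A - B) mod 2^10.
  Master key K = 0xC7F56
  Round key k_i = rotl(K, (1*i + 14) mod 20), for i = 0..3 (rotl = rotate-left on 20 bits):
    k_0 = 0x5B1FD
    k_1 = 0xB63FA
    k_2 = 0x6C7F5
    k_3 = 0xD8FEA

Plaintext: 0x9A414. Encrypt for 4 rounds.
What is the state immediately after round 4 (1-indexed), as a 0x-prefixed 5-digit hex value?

0x09873

s_0 = plaintext = 0x9A414
s_1 = Round(s_0, k_0) = 0xE002C
s_2 = Round(s_1, k_1) = 0x15818
s_3 = Round(s_2, k_2) = 0xE6C31
s_4 = Round(s_3, k_3) = 0x09873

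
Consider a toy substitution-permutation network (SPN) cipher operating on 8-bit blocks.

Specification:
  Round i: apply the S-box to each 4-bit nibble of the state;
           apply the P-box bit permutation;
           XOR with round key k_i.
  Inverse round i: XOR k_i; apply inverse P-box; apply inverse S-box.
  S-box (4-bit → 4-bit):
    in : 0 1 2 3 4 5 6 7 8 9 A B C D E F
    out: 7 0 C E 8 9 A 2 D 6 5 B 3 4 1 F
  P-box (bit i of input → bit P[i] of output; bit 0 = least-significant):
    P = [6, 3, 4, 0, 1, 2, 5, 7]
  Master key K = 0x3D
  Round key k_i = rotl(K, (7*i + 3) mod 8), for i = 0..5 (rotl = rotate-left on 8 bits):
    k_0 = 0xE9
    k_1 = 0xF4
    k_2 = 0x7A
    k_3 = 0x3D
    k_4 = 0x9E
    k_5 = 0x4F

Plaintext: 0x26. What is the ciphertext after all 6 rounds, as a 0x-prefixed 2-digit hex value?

s_0 = plaintext = 0x26
s_1 = Round(s_0, k_0) = 0x40
s_2 = Round(s_1, k_1) = 0x2C
s_3 = Round(s_2, k_2) = 0x92
s_4 = Round(s_3, k_3) = 0x08
s_5 = Round(s_4, k_4) = 0xE9
s_6 = Round(s_5, k_5) = 0x55

0x55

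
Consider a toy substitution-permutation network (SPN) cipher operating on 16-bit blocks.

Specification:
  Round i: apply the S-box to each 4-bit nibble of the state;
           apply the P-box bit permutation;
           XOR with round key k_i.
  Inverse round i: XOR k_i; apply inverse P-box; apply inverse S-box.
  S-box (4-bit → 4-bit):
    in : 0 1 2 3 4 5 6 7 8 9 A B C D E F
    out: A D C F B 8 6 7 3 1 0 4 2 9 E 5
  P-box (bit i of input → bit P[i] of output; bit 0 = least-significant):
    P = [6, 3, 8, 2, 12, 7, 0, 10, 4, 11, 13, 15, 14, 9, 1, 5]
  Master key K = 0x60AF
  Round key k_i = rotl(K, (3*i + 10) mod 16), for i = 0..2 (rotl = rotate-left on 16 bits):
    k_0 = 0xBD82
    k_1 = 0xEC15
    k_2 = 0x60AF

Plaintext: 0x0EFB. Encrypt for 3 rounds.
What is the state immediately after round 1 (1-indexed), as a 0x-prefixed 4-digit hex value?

0x06A3

s_0 = plaintext = 0x0EFB
s_1 = Round(s_0, k_0) = 0x06A3
s_2 = Round(s_1, k_1) = 0xC779
s_3 = Round(s_2, k_2) = 0x5A7E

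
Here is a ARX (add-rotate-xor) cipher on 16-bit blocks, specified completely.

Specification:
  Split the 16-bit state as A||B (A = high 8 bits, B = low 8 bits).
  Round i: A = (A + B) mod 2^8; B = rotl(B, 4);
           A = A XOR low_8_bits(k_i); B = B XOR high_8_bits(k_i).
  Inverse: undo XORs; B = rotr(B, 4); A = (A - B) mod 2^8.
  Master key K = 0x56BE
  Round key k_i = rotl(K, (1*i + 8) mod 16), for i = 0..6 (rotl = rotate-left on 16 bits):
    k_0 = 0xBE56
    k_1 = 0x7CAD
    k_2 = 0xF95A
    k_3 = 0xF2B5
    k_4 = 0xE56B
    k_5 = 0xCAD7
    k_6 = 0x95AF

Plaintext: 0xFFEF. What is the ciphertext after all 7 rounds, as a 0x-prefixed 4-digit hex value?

0x698D

s_0 = plaintext = 0xFFEF
s_1 = Round(s_0, k_0) = 0xB840
s_2 = Round(s_1, k_1) = 0x5578
s_3 = Round(s_2, k_2) = 0x977E
s_4 = Round(s_3, k_3) = 0xA015
s_5 = Round(s_4, k_4) = 0xDEB4
s_6 = Round(s_5, k_5) = 0x4581
s_7 = Round(s_6, k_6) = 0x698D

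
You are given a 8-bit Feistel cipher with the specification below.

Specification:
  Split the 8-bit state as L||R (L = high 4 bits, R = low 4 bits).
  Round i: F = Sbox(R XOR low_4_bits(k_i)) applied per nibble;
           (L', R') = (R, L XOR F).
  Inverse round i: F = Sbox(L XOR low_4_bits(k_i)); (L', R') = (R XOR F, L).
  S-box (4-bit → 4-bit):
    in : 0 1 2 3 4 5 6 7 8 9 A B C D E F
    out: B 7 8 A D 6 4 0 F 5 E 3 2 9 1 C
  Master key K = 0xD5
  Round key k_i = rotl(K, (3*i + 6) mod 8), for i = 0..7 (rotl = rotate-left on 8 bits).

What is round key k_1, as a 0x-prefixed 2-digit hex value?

0xAB

K = 0xD5
k_0 = rotl(K, (3*0+6) mod 8) = rotl(K, 6) = 0x75
k_1 = rotl(K, (3*1+6) mod 8) = rotl(K, 1) = 0xAB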